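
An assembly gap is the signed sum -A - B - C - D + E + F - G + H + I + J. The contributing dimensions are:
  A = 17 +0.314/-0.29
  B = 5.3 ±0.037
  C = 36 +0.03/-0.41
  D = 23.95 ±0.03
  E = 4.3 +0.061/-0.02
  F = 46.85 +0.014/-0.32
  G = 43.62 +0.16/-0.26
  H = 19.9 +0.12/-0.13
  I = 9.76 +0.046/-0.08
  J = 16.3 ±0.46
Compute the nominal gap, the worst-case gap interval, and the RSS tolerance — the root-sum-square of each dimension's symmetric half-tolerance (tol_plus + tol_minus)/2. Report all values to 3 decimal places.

nominal=-28.760 wc=[-30.341,-27.032] rss=0.668

Stack each dimension's contribution:
  -A: nom -17.000 → Σnom=-17.000; wc +0.290/-0.314 → slack +0.290/-0.314; half-tol=0.302, Σhalf²=0.091204
  -B: nom -5.300 → Σnom=-22.300; wc +0.037/-0.037 → slack +0.327/-0.351; half-tol=0.037, Σhalf²=0.092573
  -C: nom -36.000 → Σnom=-58.300; wc +0.410/-0.030 → slack +0.737/-0.381; half-tol=0.220, Σhalf²=0.140973
  -D: nom -23.950 → Σnom=-82.250; wc +0.030/-0.030 → slack +0.767/-0.411; half-tol=0.030, Σhalf²=0.141873
  +E: nom +4.300 → Σnom=-77.950; wc +0.061/-0.020 → slack +0.828/-0.431; half-tol=0.041, Σhalf²=0.143513
  +F: nom +46.850 → Σnom=-31.100; wc +0.014/-0.320 → slack +0.842/-0.751; half-tol=0.167, Σhalf²=0.171402
  -G: nom -43.620 → Σnom=-74.720; wc +0.260/-0.160 → slack +1.102/-0.911; half-tol=0.210, Σhalf²=0.215502
  +H: nom +19.900 → Σnom=-54.820; wc +0.120/-0.130 → slack +1.222/-1.041; half-tol=0.125, Σhalf²=0.231127
  +I: nom +9.760 → Σnom=-45.060; wc +0.046/-0.080 → slack +1.268/-1.121; half-tol=0.063, Σhalf²=0.235096
  +J: nom +16.300 → Σnom=-28.760; wc +0.460/-0.460 → slack +1.728/-1.581; half-tol=0.460, Σhalf²=0.446696
Nominal = -28.760. Worst-case = [-28.760 - 1.581, -28.760 + 1.728] = [-30.341, -27.032]. RSS = √0.446696 = 0.668.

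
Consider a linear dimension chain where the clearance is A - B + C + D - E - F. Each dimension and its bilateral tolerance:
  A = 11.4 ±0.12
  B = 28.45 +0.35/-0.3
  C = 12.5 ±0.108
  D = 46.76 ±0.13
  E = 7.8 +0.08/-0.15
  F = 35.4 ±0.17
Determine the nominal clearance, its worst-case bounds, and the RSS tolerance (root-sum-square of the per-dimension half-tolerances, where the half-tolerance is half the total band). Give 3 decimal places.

Stack each dimension's contribution:
  +A: nom +11.400 → Σnom=11.400; wc +0.120/-0.120 → slack +0.120/-0.120; half-tol=0.120, Σhalf²=0.014400
  -B: nom -28.450 → Σnom=-17.050; wc +0.300/-0.350 → slack +0.420/-0.470; half-tol=0.325, Σhalf²=0.120025
  +C: nom +12.500 → Σnom=-4.550; wc +0.108/-0.108 → slack +0.528/-0.578; half-tol=0.108, Σhalf²=0.131689
  +D: nom +46.760 → Σnom=42.210; wc +0.130/-0.130 → slack +0.658/-0.708; half-tol=0.130, Σhalf²=0.148589
  -E: nom -7.800 → Σnom=34.410; wc +0.150/-0.080 → slack +0.808/-0.788; half-tol=0.115, Σhalf²=0.161814
  -F: nom -35.400 → Σnom=-0.990; wc +0.170/-0.170 → slack +0.978/-0.958; half-tol=0.170, Σhalf²=0.190714
Nominal = -0.990. Worst-case = [-0.990 - 0.958, -0.990 + 0.978] = [-1.948, -0.012]. RSS = √0.190714 = 0.437.

nominal=-0.990 wc=[-1.948,-0.012] rss=0.437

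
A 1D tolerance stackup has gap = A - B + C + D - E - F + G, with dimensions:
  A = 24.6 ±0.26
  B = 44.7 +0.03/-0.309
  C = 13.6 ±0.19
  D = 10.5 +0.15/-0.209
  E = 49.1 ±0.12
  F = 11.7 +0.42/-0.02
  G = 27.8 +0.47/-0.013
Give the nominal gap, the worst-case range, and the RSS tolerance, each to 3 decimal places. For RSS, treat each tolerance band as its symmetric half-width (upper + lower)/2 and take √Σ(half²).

nominal=-29.000 wc=[-30.242,-27.481] rss=0.535

Stack each dimension's contribution:
  +A: nom +24.600 → Σnom=24.600; wc +0.260/-0.260 → slack +0.260/-0.260; half-tol=0.260, Σhalf²=0.067600
  -B: nom -44.700 → Σnom=-20.100; wc +0.309/-0.030 → slack +0.569/-0.290; half-tol=0.169, Σhalf²=0.096330
  +C: nom +13.600 → Σnom=-6.500; wc +0.190/-0.190 → slack +0.759/-0.480; half-tol=0.190, Σhalf²=0.132430
  +D: nom +10.500 → Σnom=4.000; wc +0.150/-0.209 → slack +0.909/-0.689; half-tol=0.179, Σhalf²=0.164651
  -E: nom -49.100 → Σnom=-45.100; wc +0.120/-0.120 → slack +1.029/-0.809; half-tol=0.120, Σhalf²=0.179051
  -F: nom -11.700 → Σnom=-56.800; wc +0.020/-0.420 → slack +1.049/-1.229; half-tol=0.220, Σhalf²=0.227450
  +G: nom +27.800 → Σnom=-29.000; wc +0.470/-0.013 → slack +1.519/-1.242; half-tol=0.241, Σhalf²=0.285773
Nominal = -29.000. Worst-case = [-29.000 - 1.242, -29.000 + 1.519] = [-30.242, -27.481]. RSS = √0.285773 = 0.535.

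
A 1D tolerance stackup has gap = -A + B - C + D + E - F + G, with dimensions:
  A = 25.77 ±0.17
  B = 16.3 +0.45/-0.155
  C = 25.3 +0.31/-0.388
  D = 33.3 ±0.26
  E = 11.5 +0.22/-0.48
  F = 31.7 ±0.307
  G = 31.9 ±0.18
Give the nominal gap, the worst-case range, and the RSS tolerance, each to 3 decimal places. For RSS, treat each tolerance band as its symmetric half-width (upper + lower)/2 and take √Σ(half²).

nominal=10.230 wc=[8.368,12.205] rss=0.748

Stack each dimension's contribution:
  -A: nom -25.770 → Σnom=-25.770; wc +0.170/-0.170 → slack +0.170/-0.170; half-tol=0.170, Σhalf²=0.028900
  +B: nom +16.300 → Σnom=-9.470; wc +0.450/-0.155 → slack +0.620/-0.325; half-tol=0.302, Σhalf²=0.120406
  -C: nom -25.300 → Σnom=-34.770; wc +0.388/-0.310 → slack +1.008/-0.635; half-tol=0.349, Σhalf²=0.242207
  +D: nom +33.300 → Σnom=-1.470; wc +0.260/-0.260 → slack +1.268/-0.895; half-tol=0.260, Σhalf²=0.309807
  +E: nom +11.500 → Σnom=10.030; wc +0.220/-0.480 → slack +1.488/-1.375; half-tol=0.350, Σhalf²=0.432307
  -F: nom -31.700 → Σnom=-21.670; wc +0.307/-0.307 → slack +1.795/-1.682; half-tol=0.307, Σhalf²=0.526556
  +G: nom +31.900 → Σnom=10.230; wc +0.180/-0.180 → slack +1.975/-1.862; half-tol=0.180, Σhalf²=0.558956
Nominal = 10.230. Worst-case = [10.230 - 1.862, 10.230 + 1.975] = [8.368, 12.205]. RSS = √0.558956 = 0.748.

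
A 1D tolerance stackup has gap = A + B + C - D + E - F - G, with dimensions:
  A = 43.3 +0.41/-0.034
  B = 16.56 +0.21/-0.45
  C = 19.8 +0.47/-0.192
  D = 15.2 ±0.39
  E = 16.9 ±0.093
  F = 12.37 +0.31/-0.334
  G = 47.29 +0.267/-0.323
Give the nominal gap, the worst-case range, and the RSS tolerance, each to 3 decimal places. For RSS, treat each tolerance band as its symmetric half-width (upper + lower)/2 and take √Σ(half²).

Stack each dimension's contribution:
  +A: nom +43.300 → Σnom=43.300; wc +0.410/-0.034 → slack +0.410/-0.034; half-tol=0.222, Σhalf²=0.049284
  +B: nom +16.560 → Σnom=59.860; wc +0.210/-0.450 → slack +0.620/-0.484; half-tol=0.330, Σhalf²=0.158184
  +C: nom +19.800 → Σnom=79.660; wc +0.470/-0.192 → slack +1.090/-0.676; half-tol=0.331, Σhalf²=0.267745
  -D: nom -15.200 → Σnom=64.460; wc +0.390/-0.390 → slack +1.480/-1.066; half-tol=0.390, Σhalf²=0.419845
  +E: nom +16.900 → Σnom=81.360; wc +0.093/-0.093 → slack +1.573/-1.159; half-tol=0.093, Σhalf²=0.428494
  -F: nom -12.370 → Σnom=68.990; wc +0.334/-0.310 → slack +1.907/-1.469; half-tol=0.322, Σhalf²=0.532178
  -G: nom -47.290 → Σnom=21.700; wc +0.323/-0.267 → slack +2.230/-1.736; half-tol=0.295, Σhalf²=0.619203
Nominal = 21.700. Worst-case = [21.700 - 1.736, 21.700 + 2.230] = [19.964, 23.930]. RSS = √0.619203 = 0.787.

nominal=21.700 wc=[19.964,23.930] rss=0.787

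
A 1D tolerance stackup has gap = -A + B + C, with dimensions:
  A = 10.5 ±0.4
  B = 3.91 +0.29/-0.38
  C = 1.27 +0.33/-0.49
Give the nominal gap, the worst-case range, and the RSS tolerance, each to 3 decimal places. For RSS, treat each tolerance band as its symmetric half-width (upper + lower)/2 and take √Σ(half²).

nominal=-5.320 wc=[-6.590,-4.300] rss=0.664

Stack each dimension's contribution:
  -A: nom -10.500 → Σnom=-10.500; wc +0.400/-0.400 → slack +0.400/-0.400; half-tol=0.400, Σhalf²=0.160000
  +B: nom +3.910 → Σnom=-6.590; wc +0.290/-0.380 → slack +0.690/-0.780; half-tol=0.335, Σhalf²=0.272225
  +C: nom +1.270 → Σnom=-5.320; wc +0.330/-0.490 → slack +1.020/-1.270; half-tol=0.410, Σhalf²=0.440325
Nominal = -5.320. Worst-case = [-5.320 - 1.270, -5.320 + 1.020] = [-6.590, -4.300]. RSS = √0.440325 = 0.664.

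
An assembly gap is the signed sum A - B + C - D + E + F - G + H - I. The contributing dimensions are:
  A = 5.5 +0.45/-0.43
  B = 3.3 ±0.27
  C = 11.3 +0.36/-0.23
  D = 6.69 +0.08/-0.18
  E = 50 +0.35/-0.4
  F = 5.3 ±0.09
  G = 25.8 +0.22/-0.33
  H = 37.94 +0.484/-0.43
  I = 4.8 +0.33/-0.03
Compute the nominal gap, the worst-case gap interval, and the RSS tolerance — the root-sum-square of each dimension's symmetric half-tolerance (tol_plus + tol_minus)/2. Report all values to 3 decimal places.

nominal=69.450 wc=[66.970,71.994] rss=0.914

Stack each dimension's contribution:
  +A: nom +5.500 → Σnom=5.500; wc +0.450/-0.430 → slack +0.450/-0.430; half-tol=0.440, Σhalf²=0.193600
  -B: nom -3.300 → Σnom=2.200; wc +0.270/-0.270 → slack +0.720/-0.700; half-tol=0.270, Σhalf²=0.266500
  +C: nom +11.300 → Σnom=13.500; wc +0.360/-0.230 → slack +1.080/-0.930; half-tol=0.295, Σhalf²=0.353525
  -D: nom -6.690 → Σnom=6.810; wc +0.180/-0.080 → slack +1.260/-1.010; half-tol=0.130, Σhalf²=0.370425
  +E: nom +50.000 → Σnom=56.810; wc +0.350/-0.400 → slack +1.610/-1.410; half-tol=0.375, Σhalf²=0.511050
  +F: nom +5.300 → Σnom=62.110; wc +0.090/-0.090 → slack +1.700/-1.500; half-tol=0.090, Σhalf²=0.519150
  -G: nom -25.800 → Σnom=36.310; wc +0.330/-0.220 → slack +2.030/-1.720; half-tol=0.275, Σhalf²=0.594775
  +H: nom +37.940 → Σnom=74.250; wc +0.484/-0.430 → slack +2.514/-2.150; half-tol=0.457, Σhalf²=0.803624
  -I: nom -4.800 → Σnom=69.450; wc +0.030/-0.330 → slack +2.544/-2.480; half-tol=0.180, Σhalf²=0.836024
Nominal = 69.450. Worst-case = [69.450 - 2.480, 69.450 + 2.544] = [66.970, 71.994]. RSS = √0.836024 = 0.914.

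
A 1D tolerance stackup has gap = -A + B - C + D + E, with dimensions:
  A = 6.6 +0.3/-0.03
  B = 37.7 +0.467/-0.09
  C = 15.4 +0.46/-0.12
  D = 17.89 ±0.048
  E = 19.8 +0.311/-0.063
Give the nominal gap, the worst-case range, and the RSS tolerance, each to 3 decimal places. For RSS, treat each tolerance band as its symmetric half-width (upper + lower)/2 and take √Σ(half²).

Stack each dimension's contribution:
  -A: nom -6.600 → Σnom=-6.600; wc +0.030/-0.300 → slack +0.030/-0.300; half-tol=0.165, Σhalf²=0.027225
  +B: nom +37.700 → Σnom=31.100; wc +0.467/-0.090 → slack +0.497/-0.390; half-tol=0.279, Σhalf²=0.104787
  -C: nom -15.400 → Σnom=15.700; wc +0.120/-0.460 → slack +0.617/-0.850; half-tol=0.290, Σhalf²=0.188887
  +D: nom +17.890 → Σnom=33.590; wc +0.048/-0.048 → slack +0.665/-0.898; half-tol=0.048, Σhalf²=0.191191
  +E: nom +19.800 → Σnom=53.390; wc +0.311/-0.063 → slack +0.976/-0.961; half-tol=0.187, Σhalf²=0.226160
Nominal = 53.390. Worst-case = [53.390 - 0.961, 53.390 + 0.976] = [52.429, 54.366]. RSS = √0.226160 = 0.476.

nominal=53.390 wc=[52.429,54.366] rss=0.476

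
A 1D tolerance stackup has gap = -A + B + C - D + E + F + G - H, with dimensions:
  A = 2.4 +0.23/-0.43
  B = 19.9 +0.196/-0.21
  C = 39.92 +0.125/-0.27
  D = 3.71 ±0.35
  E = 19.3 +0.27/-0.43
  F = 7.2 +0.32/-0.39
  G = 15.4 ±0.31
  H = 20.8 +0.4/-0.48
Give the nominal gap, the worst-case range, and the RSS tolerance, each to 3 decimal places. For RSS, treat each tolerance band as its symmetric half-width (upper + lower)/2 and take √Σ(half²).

nominal=74.810 wc=[72.220,77.291] rss=0.922

Stack each dimension's contribution:
  -A: nom -2.400 → Σnom=-2.400; wc +0.430/-0.230 → slack +0.430/-0.230; half-tol=0.330, Σhalf²=0.108900
  +B: nom +19.900 → Σnom=17.500; wc +0.196/-0.210 → slack +0.626/-0.440; half-tol=0.203, Σhalf²=0.150109
  +C: nom +39.920 → Σnom=57.420; wc +0.125/-0.270 → slack +0.751/-0.710; half-tol=0.198, Σhalf²=0.189115
  -D: nom -3.710 → Σnom=53.710; wc +0.350/-0.350 → slack +1.101/-1.060; half-tol=0.350, Σhalf²=0.311615
  +E: nom +19.300 → Σnom=73.010; wc +0.270/-0.430 → slack +1.371/-1.490; half-tol=0.350, Σhalf²=0.434115
  +F: nom +7.200 → Σnom=80.210; wc +0.320/-0.390 → slack +1.691/-1.880; half-tol=0.355, Σhalf²=0.560140
  +G: nom +15.400 → Σnom=95.610; wc +0.310/-0.310 → slack +2.001/-2.190; half-tol=0.310, Σhalf²=0.656240
  -H: nom -20.800 → Σnom=74.810; wc +0.480/-0.400 → slack +2.481/-2.590; half-tol=0.440, Σhalf²=0.849840
Nominal = 74.810. Worst-case = [74.810 - 2.590, 74.810 + 2.481] = [72.220, 77.291]. RSS = √0.849840 = 0.922.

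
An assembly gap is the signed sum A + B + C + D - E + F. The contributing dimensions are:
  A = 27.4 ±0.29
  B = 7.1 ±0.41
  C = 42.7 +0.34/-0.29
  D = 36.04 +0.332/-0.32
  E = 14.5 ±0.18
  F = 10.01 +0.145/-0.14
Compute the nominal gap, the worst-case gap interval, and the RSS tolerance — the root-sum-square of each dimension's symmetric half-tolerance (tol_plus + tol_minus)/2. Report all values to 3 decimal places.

Stack each dimension's contribution:
  +A: nom +27.400 → Σnom=27.400; wc +0.290/-0.290 → slack +0.290/-0.290; half-tol=0.290, Σhalf²=0.084100
  +B: nom +7.100 → Σnom=34.500; wc +0.410/-0.410 → slack +0.700/-0.700; half-tol=0.410, Σhalf²=0.252200
  +C: nom +42.700 → Σnom=77.200; wc +0.340/-0.290 → slack +1.040/-0.990; half-tol=0.315, Σhalf²=0.351425
  +D: nom +36.040 → Σnom=113.240; wc +0.332/-0.320 → slack +1.372/-1.310; half-tol=0.326, Σhalf²=0.457701
  -E: nom -14.500 → Σnom=98.740; wc +0.180/-0.180 → slack +1.552/-1.490; half-tol=0.180, Σhalf²=0.490101
  +F: nom +10.010 → Σnom=108.750; wc +0.145/-0.140 → slack +1.697/-1.630; half-tol=0.143, Σhalf²=0.510407
Nominal = 108.750. Worst-case = [108.750 - 1.630, 108.750 + 1.697] = [107.120, 110.447]. RSS = √0.510407 = 0.714.

nominal=108.750 wc=[107.120,110.447] rss=0.714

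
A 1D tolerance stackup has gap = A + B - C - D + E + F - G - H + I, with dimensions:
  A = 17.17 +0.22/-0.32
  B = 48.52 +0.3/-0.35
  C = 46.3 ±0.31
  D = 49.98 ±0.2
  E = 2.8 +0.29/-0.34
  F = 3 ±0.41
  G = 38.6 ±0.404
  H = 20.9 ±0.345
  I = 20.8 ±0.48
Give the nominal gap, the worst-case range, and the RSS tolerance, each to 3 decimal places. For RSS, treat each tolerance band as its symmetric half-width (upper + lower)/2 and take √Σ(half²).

Stack each dimension's contribution:
  +A: nom +17.170 → Σnom=17.170; wc +0.220/-0.320 → slack +0.220/-0.320; half-tol=0.270, Σhalf²=0.072900
  +B: nom +48.520 → Σnom=65.690; wc +0.300/-0.350 → slack +0.520/-0.670; half-tol=0.325, Σhalf²=0.178525
  -C: nom -46.300 → Σnom=19.390; wc +0.310/-0.310 → slack +0.830/-0.980; half-tol=0.310, Σhalf²=0.274625
  -D: nom -49.980 → Σnom=-30.590; wc +0.200/-0.200 → slack +1.030/-1.180; half-tol=0.200, Σhalf²=0.314625
  +E: nom +2.800 → Σnom=-27.790; wc +0.290/-0.340 → slack +1.320/-1.520; half-tol=0.315, Σhalf²=0.413850
  +F: nom +3.000 → Σnom=-24.790; wc +0.410/-0.410 → slack +1.730/-1.930; half-tol=0.410, Σhalf²=0.581950
  -G: nom -38.600 → Σnom=-63.390; wc +0.404/-0.404 → slack +2.134/-2.334; half-tol=0.404, Σhalf²=0.745166
  -H: nom -20.900 → Σnom=-84.290; wc +0.345/-0.345 → slack +2.479/-2.679; half-tol=0.345, Σhalf²=0.864191
  +I: nom +20.800 → Σnom=-63.490; wc +0.480/-0.480 → slack +2.959/-3.159; half-tol=0.480, Σhalf²=1.094591
Nominal = -63.490. Worst-case = [-63.490 - 3.159, -63.490 + 2.959] = [-66.649, -60.531]. RSS = √1.094591 = 1.046.

nominal=-63.490 wc=[-66.649,-60.531] rss=1.046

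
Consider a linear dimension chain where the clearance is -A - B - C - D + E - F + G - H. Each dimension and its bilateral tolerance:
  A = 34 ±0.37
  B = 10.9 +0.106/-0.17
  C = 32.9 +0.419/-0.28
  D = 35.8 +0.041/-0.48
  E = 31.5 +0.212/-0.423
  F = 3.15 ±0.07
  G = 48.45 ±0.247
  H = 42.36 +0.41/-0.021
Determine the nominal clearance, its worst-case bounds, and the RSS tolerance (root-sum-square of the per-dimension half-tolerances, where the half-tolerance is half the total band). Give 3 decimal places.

nominal=-79.160 wc=[-81.246,-77.310] rss=0.748

Stack each dimension's contribution:
  -A: nom -34.000 → Σnom=-34.000; wc +0.370/-0.370 → slack +0.370/-0.370; half-tol=0.370, Σhalf²=0.136900
  -B: nom -10.900 → Σnom=-44.900; wc +0.170/-0.106 → slack +0.540/-0.476; half-tol=0.138, Σhalf²=0.155944
  -C: nom -32.900 → Σnom=-77.800; wc +0.280/-0.419 → slack +0.820/-0.895; half-tol=0.350, Σhalf²=0.278094
  -D: nom -35.800 → Σnom=-113.600; wc +0.480/-0.041 → slack +1.300/-0.936; half-tol=0.261, Σhalf²=0.345955
  +E: nom +31.500 → Σnom=-82.100; wc +0.212/-0.423 → slack +1.512/-1.359; half-tol=0.318, Σhalf²=0.446761
  -F: nom -3.150 → Σnom=-85.250; wc +0.070/-0.070 → slack +1.582/-1.429; half-tol=0.070, Σhalf²=0.451661
  +G: nom +48.450 → Σnom=-36.800; wc +0.247/-0.247 → slack +1.829/-1.676; half-tol=0.247, Σhalf²=0.512670
  -H: nom -42.360 → Σnom=-79.160; wc +0.021/-0.410 → slack +1.850/-2.086; half-tol=0.215, Σhalf²=0.559110
Nominal = -79.160. Worst-case = [-79.160 - 2.086, -79.160 + 1.850] = [-81.246, -77.310]. RSS = √0.559110 = 0.748.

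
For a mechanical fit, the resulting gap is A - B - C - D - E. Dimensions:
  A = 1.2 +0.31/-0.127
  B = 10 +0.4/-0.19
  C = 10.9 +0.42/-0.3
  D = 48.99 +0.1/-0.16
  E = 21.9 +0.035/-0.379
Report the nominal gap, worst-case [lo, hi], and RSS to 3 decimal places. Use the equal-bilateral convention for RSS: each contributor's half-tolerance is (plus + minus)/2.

Stack each dimension's contribution:
  +A: nom +1.200 → Σnom=1.200; wc +0.310/-0.127 → slack +0.310/-0.127; half-tol=0.218, Σhalf²=0.047742
  -B: nom -10.000 → Σnom=-8.800; wc +0.190/-0.400 → slack +0.500/-0.527; half-tol=0.295, Σhalf²=0.134767
  -C: nom -10.900 → Σnom=-19.700; wc +0.300/-0.420 → slack +0.800/-0.947; half-tol=0.360, Σhalf²=0.264367
  -D: nom -48.990 → Σnom=-68.690; wc +0.160/-0.100 → slack +0.960/-1.047; half-tol=0.130, Σhalf²=0.281267
  -E: nom -21.900 → Σnom=-90.590; wc +0.379/-0.035 → slack +1.339/-1.082; half-tol=0.207, Σhalf²=0.324116
Nominal = -90.590. Worst-case = [-90.590 - 1.082, -90.590 + 1.339] = [-91.672, -89.251]. RSS = √0.324116 = 0.569.

nominal=-90.590 wc=[-91.672,-89.251] rss=0.569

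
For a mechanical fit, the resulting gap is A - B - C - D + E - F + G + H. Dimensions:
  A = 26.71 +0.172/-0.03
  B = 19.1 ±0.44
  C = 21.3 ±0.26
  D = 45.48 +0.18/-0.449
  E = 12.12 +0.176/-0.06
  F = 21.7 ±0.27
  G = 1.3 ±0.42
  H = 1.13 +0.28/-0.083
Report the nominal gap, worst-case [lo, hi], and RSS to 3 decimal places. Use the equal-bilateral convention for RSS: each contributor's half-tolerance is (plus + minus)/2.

nominal=-66.320 wc=[-68.063,-63.853] rss=0.816

Stack each dimension's contribution:
  +A: nom +26.710 → Σnom=26.710; wc +0.172/-0.030 → slack +0.172/-0.030; half-tol=0.101, Σhalf²=0.010201
  -B: nom -19.100 → Σnom=7.610; wc +0.440/-0.440 → slack +0.612/-0.470; half-tol=0.440, Σhalf²=0.203801
  -C: nom -21.300 → Σnom=-13.690; wc +0.260/-0.260 → slack +0.872/-0.730; half-tol=0.260, Σhalf²=0.271401
  -D: nom -45.480 → Σnom=-59.170; wc +0.449/-0.180 → slack +1.321/-0.910; half-tol=0.315, Σhalf²=0.370311
  +E: nom +12.120 → Σnom=-47.050; wc +0.176/-0.060 → slack +1.497/-0.970; half-tol=0.118, Σhalf²=0.384235
  -F: nom -21.700 → Σnom=-68.750; wc +0.270/-0.270 → slack +1.767/-1.240; half-tol=0.270, Σhalf²=0.457135
  +G: nom +1.300 → Σnom=-67.450; wc +0.420/-0.420 → slack +2.187/-1.660; half-tol=0.420, Σhalf²=0.633535
  +H: nom +1.130 → Σnom=-66.320; wc +0.280/-0.083 → slack +2.467/-1.743; half-tol=0.182, Σhalf²=0.666478
Nominal = -66.320. Worst-case = [-66.320 - 1.743, -66.320 + 2.467] = [-68.063, -63.853]. RSS = √0.666478 = 0.816.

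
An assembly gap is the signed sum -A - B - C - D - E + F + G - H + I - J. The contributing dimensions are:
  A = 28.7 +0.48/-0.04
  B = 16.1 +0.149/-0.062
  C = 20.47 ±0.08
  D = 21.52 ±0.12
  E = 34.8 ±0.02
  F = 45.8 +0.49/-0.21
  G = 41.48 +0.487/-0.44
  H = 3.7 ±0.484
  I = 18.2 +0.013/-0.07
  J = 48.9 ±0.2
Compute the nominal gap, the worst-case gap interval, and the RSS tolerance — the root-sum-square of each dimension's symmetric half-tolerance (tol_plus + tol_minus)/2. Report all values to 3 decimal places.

nominal=-68.710 wc=[-70.963,-66.714] rss=0.845

Stack each dimension's contribution:
  -A: nom -28.700 → Σnom=-28.700; wc +0.040/-0.480 → slack +0.040/-0.480; half-tol=0.260, Σhalf²=0.067600
  -B: nom -16.100 → Σnom=-44.800; wc +0.062/-0.149 → slack +0.102/-0.629; half-tol=0.105, Σhalf²=0.078730
  -C: nom -20.470 → Σnom=-65.270; wc +0.080/-0.080 → slack +0.182/-0.709; half-tol=0.080, Σhalf²=0.085130
  -D: nom -21.520 → Σnom=-86.790; wc +0.120/-0.120 → slack +0.302/-0.829; half-tol=0.120, Σhalf²=0.099530
  -E: nom -34.800 → Σnom=-121.590; wc +0.020/-0.020 → slack +0.322/-0.849; half-tol=0.020, Σhalf²=0.099930
  +F: nom +45.800 → Σnom=-75.790; wc +0.490/-0.210 → slack +0.812/-1.059; half-tol=0.350, Σhalf²=0.222430
  +G: nom +41.480 → Σnom=-34.310; wc +0.487/-0.440 → slack +1.299/-1.499; half-tol=0.464, Σhalf²=0.437262
  -H: nom -3.700 → Σnom=-38.010; wc +0.484/-0.484 → slack +1.783/-1.983; half-tol=0.484, Σhalf²=0.671519
  +I: nom +18.200 → Σnom=-19.810; wc +0.013/-0.070 → slack +1.796/-2.053; half-tol=0.042, Σhalf²=0.673241
  -J: nom -48.900 → Σnom=-68.710; wc +0.200/-0.200 → slack +1.996/-2.253; half-tol=0.200, Σhalf²=0.713241
Nominal = -68.710. Worst-case = [-68.710 - 2.253, -68.710 + 1.996] = [-70.963, -66.714]. RSS = √0.713241 = 0.845.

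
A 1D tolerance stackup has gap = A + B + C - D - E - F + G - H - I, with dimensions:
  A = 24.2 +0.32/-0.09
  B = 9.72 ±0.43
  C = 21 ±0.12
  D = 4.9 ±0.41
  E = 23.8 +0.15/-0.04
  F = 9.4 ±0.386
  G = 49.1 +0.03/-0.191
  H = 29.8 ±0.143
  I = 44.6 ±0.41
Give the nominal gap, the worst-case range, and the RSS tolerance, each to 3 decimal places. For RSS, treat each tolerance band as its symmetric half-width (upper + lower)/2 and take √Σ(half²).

nominal=-8.480 wc=[-10.810,-6.191] rss=0.876

Stack each dimension's contribution:
  +A: nom +24.200 → Σnom=24.200; wc +0.320/-0.090 → slack +0.320/-0.090; half-tol=0.205, Σhalf²=0.042025
  +B: nom +9.720 → Σnom=33.920; wc +0.430/-0.430 → slack +0.750/-0.520; half-tol=0.430, Σhalf²=0.226925
  +C: nom +21.000 → Σnom=54.920; wc +0.120/-0.120 → slack +0.870/-0.640; half-tol=0.120, Σhalf²=0.241325
  -D: nom -4.900 → Σnom=50.020; wc +0.410/-0.410 → slack +1.280/-1.050; half-tol=0.410, Σhalf²=0.409425
  -E: nom -23.800 → Σnom=26.220; wc +0.040/-0.150 → slack +1.320/-1.200; half-tol=0.095, Σhalf²=0.418450
  -F: nom -9.400 → Σnom=16.820; wc +0.386/-0.386 → slack +1.706/-1.586; half-tol=0.386, Σhalf²=0.567446
  +G: nom +49.100 → Σnom=65.920; wc +0.030/-0.191 → slack +1.736/-1.777; half-tol=0.111, Σhalf²=0.579656
  -H: nom -29.800 → Σnom=36.120; wc +0.143/-0.143 → slack +1.879/-1.920; half-tol=0.143, Σhalf²=0.600105
  -I: nom -44.600 → Σnom=-8.480; wc +0.410/-0.410 → slack +2.289/-2.330; half-tol=0.410, Σhalf²=0.768205
Nominal = -8.480. Worst-case = [-8.480 - 2.330, -8.480 + 2.289] = [-10.810, -6.191]. RSS = √0.768205 = 0.876.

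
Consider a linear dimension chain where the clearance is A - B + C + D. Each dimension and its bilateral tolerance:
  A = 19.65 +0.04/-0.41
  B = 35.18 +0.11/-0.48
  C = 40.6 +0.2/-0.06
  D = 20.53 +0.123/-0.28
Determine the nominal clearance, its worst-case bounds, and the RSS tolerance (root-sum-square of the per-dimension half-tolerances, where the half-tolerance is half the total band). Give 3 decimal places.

Stack each dimension's contribution:
  +A: nom +19.650 → Σnom=19.650; wc +0.040/-0.410 → slack +0.040/-0.410; half-tol=0.225, Σhalf²=0.050625
  -B: nom -35.180 → Σnom=-15.530; wc +0.480/-0.110 → slack +0.520/-0.520; half-tol=0.295, Σhalf²=0.137650
  +C: nom +40.600 → Σnom=25.070; wc +0.200/-0.060 → slack +0.720/-0.580; half-tol=0.130, Σhalf²=0.154550
  +D: nom +20.530 → Σnom=45.600; wc +0.123/-0.280 → slack +0.843/-0.860; half-tol=0.202, Σhalf²=0.195152
Nominal = 45.600. Worst-case = [45.600 - 0.860, 45.600 + 0.843] = [44.740, 46.443]. RSS = √0.195152 = 0.442.

nominal=45.600 wc=[44.740,46.443] rss=0.442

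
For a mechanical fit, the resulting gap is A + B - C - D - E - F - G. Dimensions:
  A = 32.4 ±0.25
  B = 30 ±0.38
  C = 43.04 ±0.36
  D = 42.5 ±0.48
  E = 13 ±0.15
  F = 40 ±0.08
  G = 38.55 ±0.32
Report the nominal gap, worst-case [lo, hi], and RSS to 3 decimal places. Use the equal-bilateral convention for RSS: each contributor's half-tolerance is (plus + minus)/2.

nominal=-114.690 wc=[-116.710,-112.670] rss=0.836

Stack each dimension's contribution:
  +A: nom +32.400 → Σnom=32.400; wc +0.250/-0.250 → slack +0.250/-0.250; half-tol=0.250, Σhalf²=0.062500
  +B: nom +30.000 → Σnom=62.400; wc +0.380/-0.380 → slack +0.630/-0.630; half-tol=0.380, Σhalf²=0.206900
  -C: nom -43.040 → Σnom=19.360; wc +0.360/-0.360 → slack +0.990/-0.990; half-tol=0.360, Σhalf²=0.336500
  -D: nom -42.500 → Σnom=-23.140; wc +0.480/-0.480 → slack +1.470/-1.470; half-tol=0.480, Σhalf²=0.566900
  -E: nom -13.000 → Σnom=-36.140; wc +0.150/-0.150 → slack +1.620/-1.620; half-tol=0.150, Σhalf²=0.589400
  -F: nom -40.000 → Σnom=-76.140; wc +0.080/-0.080 → slack +1.700/-1.700; half-tol=0.080, Σhalf²=0.595800
  -G: nom -38.550 → Σnom=-114.690; wc +0.320/-0.320 → slack +2.020/-2.020; half-tol=0.320, Σhalf²=0.698200
Nominal = -114.690. Worst-case = [-114.690 - 2.020, -114.690 + 2.020] = [-116.710, -112.670]. RSS = √0.698200 = 0.836.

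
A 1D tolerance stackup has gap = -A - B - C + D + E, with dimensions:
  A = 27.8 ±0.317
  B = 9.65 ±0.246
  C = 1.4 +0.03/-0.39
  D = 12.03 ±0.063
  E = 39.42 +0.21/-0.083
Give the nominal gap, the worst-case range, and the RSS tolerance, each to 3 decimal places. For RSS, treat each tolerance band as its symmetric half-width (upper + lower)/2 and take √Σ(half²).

Stack each dimension's contribution:
  -A: nom -27.800 → Σnom=-27.800; wc +0.317/-0.317 → slack +0.317/-0.317; half-tol=0.317, Σhalf²=0.100489
  -B: nom -9.650 → Σnom=-37.450; wc +0.246/-0.246 → slack +0.563/-0.563; half-tol=0.246, Σhalf²=0.161005
  -C: nom -1.400 → Σnom=-38.850; wc +0.390/-0.030 → slack +0.953/-0.593; half-tol=0.210, Σhalf²=0.205105
  +D: nom +12.030 → Σnom=-26.820; wc +0.063/-0.063 → slack +1.016/-0.656; half-tol=0.063, Σhalf²=0.209074
  +E: nom +39.420 → Σnom=12.600; wc +0.210/-0.083 → slack +1.226/-0.739; half-tol=0.146, Σhalf²=0.230536
Nominal = 12.600. Worst-case = [12.600 - 0.739, 12.600 + 1.226] = [11.861, 13.826]. RSS = √0.230536 = 0.480.

nominal=12.600 wc=[11.861,13.826] rss=0.480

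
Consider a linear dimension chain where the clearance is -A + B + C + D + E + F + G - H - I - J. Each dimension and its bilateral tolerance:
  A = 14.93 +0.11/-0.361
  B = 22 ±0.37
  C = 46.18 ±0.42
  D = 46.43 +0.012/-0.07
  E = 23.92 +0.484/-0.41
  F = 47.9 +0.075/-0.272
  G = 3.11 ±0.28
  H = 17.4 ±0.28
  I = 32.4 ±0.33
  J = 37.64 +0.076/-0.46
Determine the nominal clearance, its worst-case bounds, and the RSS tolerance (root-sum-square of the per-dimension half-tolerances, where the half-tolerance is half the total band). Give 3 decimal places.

nominal=87.170 wc=[84.552,90.242] rss=0.968

Stack each dimension's contribution:
  -A: nom -14.930 → Σnom=-14.930; wc +0.361/-0.110 → slack +0.361/-0.110; half-tol=0.235, Σhalf²=0.055460
  +B: nom +22.000 → Σnom=7.070; wc +0.370/-0.370 → slack +0.731/-0.480; half-tol=0.370, Σhalf²=0.192360
  +C: nom +46.180 → Σnom=53.250; wc +0.420/-0.420 → slack +1.151/-0.900; half-tol=0.420, Σhalf²=0.368760
  +D: nom +46.430 → Σnom=99.680; wc +0.012/-0.070 → slack +1.163/-0.970; half-tol=0.041, Σhalf²=0.370441
  +E: nom +23.920 → Σnom=123.600; wc +0.484/-0.410 → slack +1.647/-1.380; half-tol=0.447, Σhalf²=0.570250
  +F: nom +47.900 → Σnom=171.500; wc +0.075/-0.272 → slack +1.722/-1.652; half-tol=0.174, Σhalf²=0.600352
  +G: nom +3.110 → Σnom=174.610; wc +0.280/-0.280 → slack +2.002/-1.932; half-tol=0.280, Σhalf²=0.678752
  -H: nom -17.400 → Σnom=157.210; wc +0.280/-0.280 → slack +2.282/-2.212; half-tol=0.280, Σhalf²=0.757153
  -I: nom -32.400 → Σnom=124.810; wc +0.330/-0.330 → slack +2.612/-2.542; half-tol=0.330, Σhalf²=0.866053
  -J: nom -37.640 → Σnom=87.170; wc +0.460/-0.076 → slack +3.072/-2.618; half-tol=0.268, Σhalf²=0.937877
Nominal = 87.170. Worst-case = [87.170 - 2.618, 87.170 + 3.072] = [84.552, 90.242]. RSS = √0.937877 = 0.968.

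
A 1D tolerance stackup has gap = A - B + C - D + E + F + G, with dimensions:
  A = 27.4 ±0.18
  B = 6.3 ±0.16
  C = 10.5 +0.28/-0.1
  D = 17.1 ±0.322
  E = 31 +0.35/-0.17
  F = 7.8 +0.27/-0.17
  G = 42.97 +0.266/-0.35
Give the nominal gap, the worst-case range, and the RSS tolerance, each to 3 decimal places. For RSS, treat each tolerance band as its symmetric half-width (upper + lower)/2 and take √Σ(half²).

nominal=96.270 wc=[94.818,98.098] rss=0.639

Stack each dimension's contribution:
  +A: nom +27.400 → Σnom=27.400; wc +0.180/-0.180 → slack +0.180/-0.180; half-tol=0.180, Σhalf²=0.032400
  -B: nom -6.300 → Σnom=21.100; wc +0.160/-0.160 → slack +0.340/-0.340; half-tol=0.160, Σhalf²=0.058000
  +C: nom +10.500 → Σnom=31.600; wc +0.280/-0.100 → slack +0.620/-0.440; half-tol=0.190, Σhalf²=0.094100
  -D: nom -17.100 → Σnom=14.500; wc +0.322/-0.322 → slack +0.942/-0.762; half-tol=0.322, Σhalf²=0.197784
  +E: nom +31.000 → Σnom=45.500; wc +0.350/-0.170 → slack +1.292/-0.932; half-tol=0.260, Σhalf²=0.265384
  +F: nom +7.800 → Σnom=53.300; wc +0.270/-0.170 → slack +1.562/-1.102; half-tol=0.220, Σhalf²=0.313784
  +G: nom +42.970 → Σnom=96.270; wc +0.266/-0.350 → slack +1.828/-1.452; half-tol=0.308, Σhalf²=0.408648
Nominal = 96.270. Worst-case = [96.270 - 1.452, 96.270 + 1.828] = [94.818, 98.098]. RSS = √0.408648 = 0.639.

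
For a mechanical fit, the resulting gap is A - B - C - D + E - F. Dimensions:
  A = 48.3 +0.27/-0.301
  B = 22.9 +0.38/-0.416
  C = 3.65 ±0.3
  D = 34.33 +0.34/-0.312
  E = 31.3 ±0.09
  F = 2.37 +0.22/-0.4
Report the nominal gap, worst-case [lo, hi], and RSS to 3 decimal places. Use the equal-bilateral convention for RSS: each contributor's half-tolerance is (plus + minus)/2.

Stack each dimension's contribution:
  +A: nom +48.300 → Σnom=48.300; wc +0.270/-0.301 → slack +0.270/-0.301; half-tol=0.285, Σhalf²=0.081510
  -B: nom -22.900 → Σnom=25.400; wc +0.416/-0.380 → slack +0.686/-0.681; half-tol=0.398, Σhalf²=0.239914
  -C: nom -3.650 → Σnom=21.750; wc +0.300/-0.300 → slack +0.986/-0.981; half-tol=0.300, Σhalf²=0.329914
  -D: nom -34.330 → Σnom=-12.580; wc +0.312/-0.340 → slack +1.298/-1.321; half-tol=0.326, Σhalf²=0.436190
  +E: nom +31.300 → Σnom=18.720; wc +0.090/-0.090 → slack +1.388/-1.411; half-tol=0.090, Σhalf²=0.444290
  -F: nom -2.370 → Σnom=16.350; wc +0.400/-0.220 → slack +1.788/-1.631; half-tol=0.310, Σhalf²=0.540390
Nominal = 16.350. Worst-case = [16.350 - 1.631, 16.350 + 1.788] = [14.719, 18.138]. RSS = √0.540390 = 0.735.

nominal=16.350 wc=[14.719,18.138] rss=0.735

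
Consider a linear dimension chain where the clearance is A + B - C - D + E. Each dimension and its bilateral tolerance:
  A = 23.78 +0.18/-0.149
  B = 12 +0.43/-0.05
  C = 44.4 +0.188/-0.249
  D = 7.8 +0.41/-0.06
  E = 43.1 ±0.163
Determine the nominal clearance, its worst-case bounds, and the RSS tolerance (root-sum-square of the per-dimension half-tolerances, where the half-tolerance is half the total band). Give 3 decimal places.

nominal=26.680 wc=[25.720,27.762] rss=0.463

Stack each dimension's contribution:
  +A: nom +23.780 → Σnom=23.780; wc +0.180/-0.149 → slack +0.180/-0.149; half-tol=0.164, Σhalf²=0.027060
  +B: nom +12.000 → Σnom=35.780; wc +0.430/-0.050 → slack +0.610/-0.199; half-tol=0.240, Σhalf²=0.084660
  -C: nom -44.400 → Σnom=-8.620; wc +0.249/-0.188 → slack +0.859/-0.387; half-tol=0.218, Σhalf²=0.132402
  -D: nom -7.800 → Σnom=-16.420; wc +0.060/-0.410 → slack +0.919/-0.797; half-tol=0.235, Σhalf²=0.187627
  +E: nom +43.100 → Σnom=26.680; wc +0.163/-0.163 → slack +1.082/-0.960; half-tol=0.163, Σhalf²=0.214196
Nominal = 26.680. Worst-case = [26.680 - 0.960, 26.680 + 1.082] = [25.720, 27.762]. RSS = √0.214196 = 0.463.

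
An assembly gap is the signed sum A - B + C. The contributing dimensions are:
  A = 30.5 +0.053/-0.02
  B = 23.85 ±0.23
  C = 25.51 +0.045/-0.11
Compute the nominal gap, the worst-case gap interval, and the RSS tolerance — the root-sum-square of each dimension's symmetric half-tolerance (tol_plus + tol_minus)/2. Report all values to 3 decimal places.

Stack each dimension's contribution:
  +A: nom +30.500 → Σnom=30.500; wc +0.053/-0.020 → slack +0.053/-0.020; half-tol=0.036, Σhalf²=0.001332
  -B: nom -23.850 → Σnom=6.650; wc +0.230/-0.230 → slack +0.283/-0.250; half-tol=0.230, Σhalf²=0.054232
  +C: nom +25.510 → Σnom=32.160; wc +0.045/-0.110 → slack +0.328/-0.360; half-tol=0.077, Σhalf²=0.060239
Nominal = 32.160. Worst-case = [32.160 - 0.360, 32.160 + 0.328] = [31.800, 32.488]. RSS = √0.060239 = 0.245.

nominal=32.160 wc=[31.800,32.488] rss=0.245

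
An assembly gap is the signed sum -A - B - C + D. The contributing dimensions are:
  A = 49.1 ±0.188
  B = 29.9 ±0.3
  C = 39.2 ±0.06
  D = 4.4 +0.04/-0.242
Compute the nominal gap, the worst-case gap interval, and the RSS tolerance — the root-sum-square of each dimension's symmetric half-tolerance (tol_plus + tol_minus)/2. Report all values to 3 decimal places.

nominal=-113.800 wc=[-114.590,-113.212] rss=0.386

Stack each dimension's contribution:
  -A: nom -49.100 → Σnom=-49.100; wc +0.188/-0.188 → slack +0.188/-0.188; half-tol=0.188, Σhalf²=0.035344
  -B: nom -29.900 → Σnom=-79.000; wc +0.300/-0.300 → slack +0.488/-0.488; half-tol=0.300, Σhalf²=0.125344
  -C: nom -39.200 → Σnom=-118.200; wc +0.060/-0.060 → slack +0.548/-0.548; half-tol=0.060, Σhalf²=0.128944
  +D: nom +4.400 → Σnom=-113.800; wc +0.040/-0.242 → slack +0.588/-0.790; half-tol=0.141, Σhalf²=0.148825
Nominal = -113.800. Worst-case = [-113.800 - 0.790, -113.800 + 0.588] = [-114.590, -113.212]. RSS = √0.148825 = 0.386.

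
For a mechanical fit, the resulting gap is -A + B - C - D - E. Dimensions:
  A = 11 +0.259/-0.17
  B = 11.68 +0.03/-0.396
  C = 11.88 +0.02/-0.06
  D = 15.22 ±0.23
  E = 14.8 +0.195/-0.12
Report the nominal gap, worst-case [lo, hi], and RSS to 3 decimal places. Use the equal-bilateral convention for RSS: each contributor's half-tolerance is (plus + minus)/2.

nominal=-41.220 wc=[-42.320,-40.610] rss=0.413

Stack each dimension's contribution:
  -A: nom -11.000 → Σnom=-11.000; wc +0.170/-0.259 → slack +0.170/-0.259; half-tol=0.215, Σhalf²=0.046010
  +B: nom +11.680 → Σnom=0.680; wc +0.030/-0.396 → slack +0.200/-0.655; half-tol=0.213, Σhalf²=0.091379
  -C: nom -11.880 → Σnom=-11.200; wc +0.060/-0.020 → slack +0.260/-0.675; half-tol=0.040, Σhalf²=0.092979
  -D: nom -15.220 → Σnom=-26.420; wc +0.230/-0.230 → slack +0.490/-0.905; half-tol=0.230, Σhalf²=0.145879
  -E: nom -14.800 → Σnom=-41.220; wc +0.120/-0.195 → slack +0.610/-1.100; half-tol=0.158, Σhalf²=0.170686
Nominal = -41.220. Worst-case = [-41.220 - 1.100, -41.220 + 0.610] = [-42.320, -40.610]. RSS = √0.170686 = 0.413.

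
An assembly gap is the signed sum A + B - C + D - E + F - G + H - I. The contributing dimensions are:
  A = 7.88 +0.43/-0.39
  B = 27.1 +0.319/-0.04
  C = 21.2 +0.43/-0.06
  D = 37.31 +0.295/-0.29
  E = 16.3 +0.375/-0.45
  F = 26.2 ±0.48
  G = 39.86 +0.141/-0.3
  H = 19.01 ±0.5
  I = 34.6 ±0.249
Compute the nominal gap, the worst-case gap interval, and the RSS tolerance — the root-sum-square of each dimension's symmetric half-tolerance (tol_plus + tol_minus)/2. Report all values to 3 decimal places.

nominal=5.540 wc=[2.645,8.623] rss=1.052

Stack each dimension's contribution:
  +A: nom +7.880 → Σnom=7.880; wc +0.430/-0.390 → slack +0.430/-0.390; half-tol=0.410, Σhalf²=0.168100
  +B: nom +27.100 → Σnom=34.980; wc +0.319/-0.040 → slack +0.749/-0.430; half-tol=0.179, Σhalf²=0.200320
  -C: nom -21.200 → Σnom=13.780; wc +0.060/-0.430 → slack +0.809/-0.860; half-tol=0.245, Σhalf²=0.260345
  +D: nom +37.310 → Σnom=51.090; wc +0.295/-0.290 → slack +1.104/-1.150; half-tol=0.292, Σhalf²=0.345902
  -E: nom -16.300 → Σnom=34.790; wc +0.450/-0.375 → slack +1.554/-1.525; half-tol=0.412, Σhalf²=0.516058
  +F: nom +26.200 → Σnom=60.990; wc +0.480/-0.480 → slack +2.034/-2.005; half-tol=0.480, Σhalf²=0.746458
  -G: nom -39.860 → Σnom=21.130; wc +0.300/-0.141 → slack +2.334/-2.146; half-tol=0.220, Σhalf²=0.795078
  +H: nom +19.010 → Σnom=40.140; wc +0.500/-0.500 → slack +2.834/-2.646; half-tol=0.500, Σhalf²=1.045078
  -I: nom -34.600 → Σnom=5.540; wc +0.249/-0.249 → slack +3.083/-2.895; half-tol=0.249, Σhalf²=1.107079
Nominal = 5.540. Worst-case = [5.540 - 2.895, 5.540 + 3.083] = [2.645, 8.623]. RSS = √1.107079 = 1.052.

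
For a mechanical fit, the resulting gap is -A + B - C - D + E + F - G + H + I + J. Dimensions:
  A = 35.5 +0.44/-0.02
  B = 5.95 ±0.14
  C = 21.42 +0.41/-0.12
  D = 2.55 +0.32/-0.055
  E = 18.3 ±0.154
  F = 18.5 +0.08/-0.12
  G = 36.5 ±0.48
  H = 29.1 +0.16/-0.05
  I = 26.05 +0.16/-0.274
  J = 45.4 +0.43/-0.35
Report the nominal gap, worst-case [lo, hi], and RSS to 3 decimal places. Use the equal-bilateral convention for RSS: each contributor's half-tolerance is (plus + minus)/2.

nominal=47.330 wc=[44.592,49.129] rss=0.808

Stack each dimension's contribution:
  -A: nom -35.500 → Σnom=-35.500; wc +0.020/-0.440 → slack +0.020/-0.440; half-tol=0.230, Σhalf²=0.052900
  +B: nom +5.950 → Σnom=-29.550; wc +0.140/-0.140 → slack +0.160/-0.580; half-tol=0.140, Σhalf²=0.072500
  -C: nom -21.420 → Σnom=-50.970; wc +0.120/-0.410 → slack +0.280/-0.990; half-tol=0.265, Σhalf²=0.142725
  -D: nom -2.550 → Σnom=-53.520; wc +0.055/-0.320 → slack +0.335/-1.310; half-tol=0.188, Σhalf²=0.177881
  +E: nom +18.300 → Σnom=-35.220; wc +0.154/-0.154 → slack +0.489/-1.464; half-tol=0.154, Σhalf²=0.201597
  +F: nom +18.500 → Σnom=-16.720; wc +0.080/-0.120 → slack +0.569/-1.584; half-tol=0.100, Σhalf²=0.211597
  -G: nom -36.500 → Σnom=-53.220; wc +0.480/-0.480 → slack +1.049/-2.064; half-tol=0.480, Σhalf²=0.441997
  +H: nom +29.100 → Σnom=-24.120; wc +0.160/-0.050 → slack +1.209/-2.114; half-tol=0.105, Σhalf²=0.453022
  +I: nom +26.050 → Σnom=1.930; wc +0.160/-0.274 → slack +1.369/-2.388; half-tol=0.217, Σhalf²=0.500111
  +J: nom +45.400 → Σnom=47.330; wc +0.430/-0.350 → slack +1.799/-2.738; half-tol=0.390, Σhalf²=0.652211
Nominal = 47.330. Worst-case = [47.330 - 2.738, 47.330 + 1.799] = [44.592, 49.129]. RSS = √0.652211 = 0.808.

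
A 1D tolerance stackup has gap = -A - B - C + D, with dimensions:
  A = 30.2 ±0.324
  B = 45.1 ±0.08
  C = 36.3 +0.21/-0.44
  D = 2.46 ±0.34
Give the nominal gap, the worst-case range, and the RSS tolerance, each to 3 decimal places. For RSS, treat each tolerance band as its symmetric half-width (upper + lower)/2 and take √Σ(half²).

nominal=-109.140 wc=[-110.094,-107.956] rss=0.577

Stack each dimension's contribution:
  -A: nom -30.200 → Σnom=-30.200; wc +0.324/-0.324 → slack +0.324/-0.324; half-tol=0.324, Σhalf²=0.104976
  -B: nom -45.100 → Σnom=-75.300; wc +0.080/-0.080 → slack +0.404/-0.404; half-tol=0.080, Σhalf²=0.111376
  -C: nom -36.300 → Σnom=-111.600; wc +0.440/-0.210 → slack +0.844/-0.614; half-tol=0.325, Σhalf²=0.217001
  +D: nom +2.460 → Σnom=-109.140; wc +0.340/-0.340 → slack +1.184/-0.954; half-tol=0.340, Σhalf²=0.332601
Nominal = -109.140. Worst-case = [-109.140 - 0.954, -109.140 + 1.184] = [-110.094, -107.956]. RSS = √0.332601 = 0.577.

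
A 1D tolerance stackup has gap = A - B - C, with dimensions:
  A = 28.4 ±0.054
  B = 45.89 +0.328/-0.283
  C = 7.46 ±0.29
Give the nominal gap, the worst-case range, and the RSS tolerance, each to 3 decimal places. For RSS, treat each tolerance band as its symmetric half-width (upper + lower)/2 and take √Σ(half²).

Stack each dimension's contribution:
  +A: nom +28.400 → Σnom=28.400; wc +0.054/-0.054 → slack +0.054/-0.054; half-tol=0.054, Σhalf²=0.002916
  -B: nom -45.890 → Σnom=-17.490; wc +0.283/-0.328 → slack +0.337/-0.382; half-tol=0.305, Σhalf²=0.096246
  -C: nom -7.460 → Σnom=-24.950; wc +0.290/-0.290 → slack +0.627/-0.672; half-tol=0.290, Σhalf²=0.180346
Nominal = -24.950. Worst-case = [-24.950 - 0.672, -24.950 + 0.627] = [-25.622, -24.323]. RSS = √0.180346 = 0.425.

nominal=-24.950 wc=[-25.622,-24.323] rss=0.425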